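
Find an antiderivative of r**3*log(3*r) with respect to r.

Use integration by parts with u = log(3*r), dv = r**3 dr.
Then du = 1/r dr and v = r**4/4.

r**4*(log(r) + log(3))/4 - r**4/16 + C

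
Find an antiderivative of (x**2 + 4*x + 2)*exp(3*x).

(9*x**2 + 30*x + 8)*exp(3*x)/27 + C

Use integration by parts with u = x**2 + 4*x + 2, dv = exp(3*x) dx, so v = exp(3*x)/3.
Apply parts 2 times (tabular method): alternate signs, differentiate u down to 0, integrate dv up.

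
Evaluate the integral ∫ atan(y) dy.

Use integration by parts with u = arctan(y), dv = dy.
Then du = 1/(y**2 + 1) dy.

y*atan(y) - log(y**2 + 1)/2 + C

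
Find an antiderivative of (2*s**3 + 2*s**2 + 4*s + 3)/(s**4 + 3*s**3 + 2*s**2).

-log(s)/4 - log(s + 1) + 13*log(s + 2)/4 - 3/(2*s) + C

Factor the denominator: s**2*(s + 1)*(s + 2).
Partial-fraction decomposition: 13/(4*(s + 2)) - 1/(s + 1) - 1/(4*s) + 3/(2*s**2).
Integrate each term; A/(s−a) gives A·log|s−a|; A/(s−a)² gives −A/(s−a).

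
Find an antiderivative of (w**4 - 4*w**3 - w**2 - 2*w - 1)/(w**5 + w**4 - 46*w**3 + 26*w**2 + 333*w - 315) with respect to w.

Factor the denominator: (w - 5)*(w - 3)*(w - 1)*(w + 3)*(w + 7).
Partial-fraction decomposition: 3737/(3840*(w + 7)) - 185/(768*(w + 3)) - 7/(256*(w - 1)) + 43/(240*(w - 3)) + 89/(768*(w - 5)).
Integrate each term: A/(w−a) contributes A·log|w−a|.

89*log(w - 5)/768 + 43*log(w - 3)/240 - 7*log(w - 1)/256 - 185*log(w + 3)/768 + 3737*log(w + 7)/3840 + C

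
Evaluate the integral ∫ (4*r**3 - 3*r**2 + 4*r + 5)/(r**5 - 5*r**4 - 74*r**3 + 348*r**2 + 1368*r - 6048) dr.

1258*log(r - 7)/507 - 785*log(r - 6)/288 + 229*log(r - 4)/600 - 166987*log(r + 6)/1216800 - 991/(1560*r + 9360) + C

Factor the denominator: (r - 7)*(r - 6)*(r - 4)*(r + 6)**2.
Partial-fraction decomposition: -166987/(1216800*(r + 6)) + 991/(1560*(r + 6)**2) + 229/(600*(r - 4)) - 785/(288*(r - 6)) + 1258/(507*(r - 7)).
Integrate each term; A/(r−a) gives A·log|r−a|; A/(r−a)² gives −A/(r−a).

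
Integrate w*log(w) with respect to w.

w**2*log(w)/2 - w**2/4 + C

Use integration by parts with u = log(w), dv = w dw.
Then du = 1/w dw and v = w**2/2.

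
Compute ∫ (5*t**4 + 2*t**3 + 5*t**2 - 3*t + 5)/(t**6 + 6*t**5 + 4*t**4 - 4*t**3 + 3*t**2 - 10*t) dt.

Factor the denominator: t*(t - 1)*(t + 2)*(t + 5)*(t**2 + 1).
Partial-fraction decomposition: (9*t + 7)/(26*(t**2 + 1)) - 151/(117*(t + 5)) + 19/(18*(t + 2)) + 7/(18*(t - 1)) - 1/(2*t).
Integrate each term; A/(t−a) gives A·log|t−a|; the (Bt+D)/(t²+p²) term gives a log and an atan.

-log(t)/2 + 7*log(t - 1)/18 + 19*log(t + 2)/18 - 151*log(t + 5)/117 + 9*log(t**2 + 1)/52 + 7*atan(t)/26 + C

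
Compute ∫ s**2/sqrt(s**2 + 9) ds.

Substitute s = 3·tan(θ), so ds = 3·sec(θ)^2 dθ and the radical becomes sqrt(s**2 + 9) = 3·sec(θ) by the Pythagorean identity.
Integrate the resulting trig expression in θ, then back-substitute tan(θ) = s/3, sec(θ) = sqrt(s**2 + 9)/3 (absorbing any constant into C).

s*sqrt(s**2 + 9)/2 - 9*log(s + sqrt(s**2 + 9))/2 + C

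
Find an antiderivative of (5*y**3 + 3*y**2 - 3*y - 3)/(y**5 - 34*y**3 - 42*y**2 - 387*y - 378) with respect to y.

919*log(y - 7)/3016 + log(y + 1)/200 - 319*log(y + 6)/975 + 19*log(y**2 + 9)/2175 + 659*atan(y/3)/2175 + C

Factor the denominator: (y - 7)*(y + 1)*(y + 6)*(y**2 + 9).
Partial-fraction decomposition: (38*y + 1977)/(2175*(y**2 + 9)) - 319/(975*(y + 6)) + 1/(200*(y + 1)) + 919/(3016*(y - 7)).
Integrate each term; A/(y−a) gives A·log|y−a|; the (By+D)/(y²+p²) term gives a log and an atan.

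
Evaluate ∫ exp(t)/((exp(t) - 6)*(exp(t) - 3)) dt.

log(exp(t) - 6)/3 - log(exp(t) - 3)/3 + C

Let u = e^t, du = e^t dt.
The integral becomes ∫ du/((u-6)(u-3)); decompose into partial fractions.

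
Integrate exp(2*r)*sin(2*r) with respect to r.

exp(2*r)*sin(2*r)/4 - exp(2*r)*cos(2*r)/4 + C

Let I denote the integral. Integrate by parts with u = sin(2*r), dv = exp(2*r) dr, so v = exp(2*r)/2: I = exp(2*r)*sin(2*r)/2 − ∫ exp(2*r)*cos(2*r) dr.
Apply parts again with u = cos(2*r), dv = exp(2*r) dr: ∫ exp(2*r)*cos(2*r) dr = exp(2*r)*cos(2*r)/2 + I. Substituting back brings back I: I = exp(2*r)*sin(2*r)/2 - exp(2*r)*cos(2*r)/2 − I.
Solving for I: (1 + 1)·I equals the remaining terms, so I = (1/2)·(exp(2*r)*sin(2*r)/2 - exp(2*r)*cos(2*r)/2).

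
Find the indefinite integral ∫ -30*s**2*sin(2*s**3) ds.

5*cos(2*s**3) + C

Let u = 2*s**3, so du = (6*s**2) ds.
Rewriting, the integral becomes -5·∫ sin(u) du = -5·-cos(u).
Substituting back, u = 2*s**3.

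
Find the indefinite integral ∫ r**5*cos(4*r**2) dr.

r**4*sin(4*r**2)/8 + r**2*cos(4*r**2)/16 - sin(4*r**2)/64 + C

Let u = r², du = 2r dr; rewrite as (1/2)∫ u^2·cos(4u) du.
Now integrate by parts 2 times.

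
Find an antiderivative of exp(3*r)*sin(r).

3*exp(3*r)*sin(r)/10 - exp(3*r)*cos(r)/10 + C

Let I denote the integral. Integrate by parts with u = sin(r), dv = exp(3*r) dr, so v = exp(3*r)/3: I = exp(3*r)*sin(r)/3 − (1/3)·∫ exp(3*r)*cos(r) dr.
Apply parts again with u = cos(r), dv = exp(3*r) dr: ∫ exp(3*r)*cos(r) dr = exp(3*r)*cos(r)/3 + (1/3)·I. Substituting back brings back I: I = exp(3*r)*sin(r)/3 - exp(3*r)*cos(r)/9 − (1/9)·I.
Solving for I: (1 + 1/9)·I equals the remaining terms, so I = (9/10)·(exp(3*r)*sin(r)/3 - exp(3*r)*cos(r)/9).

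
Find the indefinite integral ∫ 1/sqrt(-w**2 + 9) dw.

asin(w/3) + C

Substitute w = 3·sin(θ), so dw = 3·cos(θ) dθ and the radical becomes sqrt(-w**2 + 9) = 3·cos(θ) by the Pythagorean identity.
Integrate the resulting trig expression in θ, then back-substitute θ = asin(w/3), sin(θ) = w/3, cos(θ) = sqrt(-w**2 + 9)/3 (absorbing any constant into C).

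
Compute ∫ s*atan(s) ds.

Use integration by parts with u = arctan(s), dv = s ds.
Then du = 1/(s**2 + 1) ds.

s**2*atan(s)/2 - s/2 + atan(s)/2 + C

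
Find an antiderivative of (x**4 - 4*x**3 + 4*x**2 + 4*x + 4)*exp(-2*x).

(-2*x**4 + 4*x**3 - 2*x**2 - 10*x - 13)*exp(-2*x)/4 + C

Use integration by parts with u = x**4 - 4*x**3 + 4*x**2 + 4*x + 4, dv = exp(-2*x) dx, so v = -exp(-2*x)/2.
Apply parts 4 times (tabular method): alternate signs, differentiate u down to 0, integrate dv up.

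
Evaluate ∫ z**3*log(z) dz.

Use integration by parts with u = log(z), dv = z**3 dz.
Then du = 1/z dz and v = z**4/4.

z**4*log(z)/4 - z**4/16 + C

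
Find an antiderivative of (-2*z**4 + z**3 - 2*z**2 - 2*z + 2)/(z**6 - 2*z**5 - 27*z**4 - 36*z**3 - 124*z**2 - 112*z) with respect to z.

Factor the denominator: z*(z - 7)*(z + 1)*(z + 4)*(z**2 + 4).
Partial-fraction decomposition: -(32*z + 65)/(530*(z**2 + 4)) + 299/(1320*(z + 4)) - 1/(120*(z + 1)) - 4569/(32648*(z - 7)) - 1/(56*z).
Integrate each term; A/(z−a) gives A·log|z−a|; the (Bz+D)/(z²+p²) term gives a log and an atan.

-log(z)/56 - 4569*log(z - 7)/32648 - log(z + 1)/120 + 299*log(z + 4)/1320 - 8*log(z**2 + 4)/265 - 13*atan(z/2)/212 + C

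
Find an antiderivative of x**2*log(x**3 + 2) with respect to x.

Let u = x**3 + 2, so du = (3*x**2) dx.
The integral becomes (1/3)·∫ log(u) du; integrate by parts with u′=log(u), dv′=du.

x**3*log(x**3 + 2)/3 - x**3/3 + 2*log(x**3 + 2)/3 + C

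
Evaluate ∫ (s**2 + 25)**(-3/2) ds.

s/(25*sqrt(s**2 + 25)) + C

Substitute s = 5·tan(θ), so ds = 5·sec(θ)^2 dθ and the radical becomes sqrt(s**2 + 25) = 5·sec(θ) by the Pythagorean identity.
Integrate the resulting trig expression in θ, then back-substitute tan(θ) = s/5, sec(θ) = sqrt(s**2 + 25)/5 (absorbing any constant into C).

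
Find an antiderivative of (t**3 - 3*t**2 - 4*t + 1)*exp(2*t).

(4*t**3 - 18*t**2 + 2*t + 3)*exp(2*t)/8 + C

Use integration by parts with u = t**3 - 3*t**2 - 4*t + 1, dv = exp(2*t) dt, so v = exp(2*t)/2.
Apply parts 3 times (tabular method): alternate signs, differentiate u down to 0, integrate dv up.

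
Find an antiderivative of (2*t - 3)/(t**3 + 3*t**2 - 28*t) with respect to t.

3*log(t)/28 + 5*log(t - 4)/44 - 17*log(t + 7)/77 + C

Factor the denominator: t*(t - 4)*(t + 7).
Partial-fraction decomposition: -17/(77*(t + 7)) + 5/(44*(t - 4)) + 3/(28*t).
Integrate each term: A/(t−a) contributes A·log|t−a|.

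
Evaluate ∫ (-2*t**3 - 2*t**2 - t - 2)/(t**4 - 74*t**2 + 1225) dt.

Factor the denominator: (t - 7)*(t - 5)*(t + 5)*(t + 7).
Partial-fraction decomposition: -593/(336*(t + 7)) + 203/(240*(t + 5)) + 307/(240*(t - 5)) - 793/(336*(t - 7)).
Integrate each term: A/(t−a) contributes A·log|t−a|.

-793*log(t - 7)/336 + 307*log(t - 5)/240 + 203*log(t + 5)/240 - 593*log(t + 7)/336 + C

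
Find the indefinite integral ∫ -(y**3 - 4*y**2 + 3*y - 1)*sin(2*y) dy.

y**3*cos(2*y)/2 - 3*y**2*sin(2*y)/4 - 2*y**2*cos(2*y) + 2*y*sin(2*y) + 3*y*cos(2*y)/4 - 3*sin(2*y)/8 + cos(2*y)/2 + C

Use integration by parts with u = y**3 - 4*y**2 + 3*y - 1, dv = -sin(2*y) dy, so v = cos(2*y)/2.
Apply parts 3 times (tabular method): alternate signs, differentiate u down to 0, integrate dv up.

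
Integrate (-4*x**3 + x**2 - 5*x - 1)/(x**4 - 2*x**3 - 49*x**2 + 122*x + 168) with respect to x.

Factor the denominator: (x - 6)*(x - 4)*(x + 1)*(x + 7).
Partial-fraction decomposition: -485/(286*(x + 7)) + 3/(70*(x + 1)) + 261/(110*(x - 4)) - 859/(182*(x - 6)).
Integrate each term: A/(x−a) contributes A·log|x−a|.

-859*log(x - 6)/182 + 261*log(x - 4)/110 + 3*log(x + 1)/70 - 485*log(x + 7)/286 + C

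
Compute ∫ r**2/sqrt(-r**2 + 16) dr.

Substitute r = 4·sin(θ), so dr = 4·cos(θ) dθ and the radical becomes sqrt(-r**2 + 16) = 4·cos(θ) by the Pythagorean identity.
Integrate the resulting trig expression in θ, then back-substitute θ = asin(r/4), sin(θ) = r/4, cos(θ) = sqrt(-r**2 + 16)/4 (absorbing any constant into C).

-r*sqrt(-r**2 + 16)/2 + 8*asin(r/4) + C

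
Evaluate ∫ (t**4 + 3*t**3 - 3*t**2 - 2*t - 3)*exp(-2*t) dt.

(-4*t**4 - 20*t**3 - 18*t**2 - 10*t + 7)*exp(-2*t)/8 + C

Use integration by parts with u = t**4 + 3*t**3 - 3*t**2 - 2*t - 3, dv = exp(-2*t) dt, so v = -exp(-2*t)/2.
Apply parts 4 times (tabular method): alternate signs, differentiate u down to 0, integrate dv up.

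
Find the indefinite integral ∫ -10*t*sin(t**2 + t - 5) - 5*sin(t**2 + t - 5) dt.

Let u = t**2 + t - 5, so du = (2*t + 1) dt.
Rewriting, the integral becomes -5·∫ sin(u) du = -5·-cos(u).
Substituting back, u = t**2 + t - 5.

5*cos(t**2 + t - 5) + C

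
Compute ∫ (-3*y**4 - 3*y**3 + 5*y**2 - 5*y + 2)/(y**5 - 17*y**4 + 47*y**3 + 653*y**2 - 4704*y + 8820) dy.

-2005*log(y - 7)/7 + 32809*log(y - 6)/169 + 179*log(y - 5)/2 - 491*log(y + 7)/2366 - 4384/(13*y - 78) + C

Factor the denominator: (y - 7)*(y - 6)**2*(y - 5)*(y + 7).
Partial-fraction decomposition: -491/(2366*(y + 7)) + 179/(2*(y - 5)) + 32809/(169*(y - 6)) + 4384/(13*(y - 6)**2) - 2005/(7*(y - 7)).
Integrate each term; A/(y−a) gives A·log|y−a|; A/(y−a)² gives −A/(y−a).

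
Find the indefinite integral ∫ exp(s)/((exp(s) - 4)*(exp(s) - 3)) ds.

Let u = e^s, du = e^s ds.
The integral becomes ∫ du/((u-3)(u-4)); decompose into partial fractions.

log(exp(s) - 4) - log(exp(s) - 3) + C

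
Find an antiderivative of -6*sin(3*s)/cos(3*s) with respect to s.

2*log(cos(3*s)) + C

Let u = cos(3*s), so du = (-3*sin(3*s)) ds.
Rewriting, the integral becomes 2·∫ 1/u du = 2·log(u).
Substituting back, u = cos(3*s).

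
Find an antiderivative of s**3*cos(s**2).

s**2*sin(s**2)/2 + cos(s**2)/2 + C

Let u = s², du = 2s ds; rewrite as (1/2)∫ u^1·cos(1u) du.
Now integrate by parts 1 time.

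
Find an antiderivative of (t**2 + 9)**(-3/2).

t/(9*sqrt(t**2 + 9)) + C

Substitute t = 3·tan(θ), so dt = 3·sec(θ)^2 dθ and the radical becomes sqrt(t**2 + 9) = 3·sec(θ) by the Pythagorean identity.
Integrate the resulting trig expression in θ, then back-substitute tan(θ) = t/3, sec(θ) = sqrt(t**2 + 9)/3 (absorbing any constant into C).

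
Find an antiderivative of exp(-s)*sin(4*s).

Let I denote the integral. Integrate by parts with u = sin(4*s), dv = exp(-s) ds, so v = -exp(-s): I = -exp(-s)*sin(4*s) + 4·∫ exp(-s)*cos(4*s) ds.
Apply parts again with u = cos(4*s), dv = exp(-s) ds: ∫ exp(-s)*cos(4*s) ds = -exp(-s)*cos(4*s) − 4·I. Substituting back brings back I: I = -exp(-s)*sin(4*s) - 4*exp(-s)*cos(4*s) − 16·I.
Solving for I: (1 + 16)·I equals the remaining terms, so I = (1/17)·(-exp(-s)*sin(4*s) - 4*exp(-s)*cos(4*s)).

-exp(-s)*sin(4*s)/17 - 4*exp(-s)*cos(4*s)/17 + C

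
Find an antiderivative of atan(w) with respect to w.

w*atan(w) - log(w**2 + 1)/2 + C

Use integration by parts with u = arctan(w), dv = dw.
Then du = 1/(w**2 + 1) dw.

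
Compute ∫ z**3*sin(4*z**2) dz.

Let u = z², du = 2z dz; rewrite as (1/2)∫ u^1·sin(4u) du.
Now integrate by parts 1 time.

-z**2*cos(4*z**2)/8 + sin(4*z**2)/32 + C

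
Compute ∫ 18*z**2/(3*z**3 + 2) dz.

2*log(3*z**3 + 2) + C

Let u = 3*z**3 + 2, so du = (9*z**2) dz.
Rewriting, the integral becomes 2·∫ 1/u du = 2·log(u).
Substituting back, u = 3*z**3 + 2.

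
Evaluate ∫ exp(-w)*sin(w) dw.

Let I denote the integral. Integrate by parts with u = sin(w), dv = exp(-w) dw, so v = -exp(-w): I = -exp(-w)*sin(w) + ∫ exp(-w)*cos(w) dw.
Apply parts again with u = cos(w), dv = exp(-w) dw: ∫ exp(-w)*cos(w) dw = -exp(-w)*cos(w) − I. Substituting back brings back I: I = -exp(-w)*sin(w) - exp(-w)*cos(w) − I.
Solving for I: (1 + 1)·I equals the remaining terms, so I = (1/2)·(-exp(-w)*sin(w) - exp(-w)*cos(w)).

-exp(-w)*sin(w)/2 - exp(-w)*cos(w)/2 + C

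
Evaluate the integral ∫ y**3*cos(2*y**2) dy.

Let u = y², du = 2y dy; rewrite as (1/2)∫ u^1·cos(2u) du.
Now integrate by parts 1 time.

y**2*sin(2*y**2)/4 + cos(2*y**2)/8 + C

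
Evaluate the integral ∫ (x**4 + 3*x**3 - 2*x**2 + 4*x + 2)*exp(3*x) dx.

(27*x**4 + 45*x**3 - 99*x**2 + 174*x - 4)*exp(3*x)/81 + C

Use integration by parts with u = x**4 + 3*x**3 - 2*x**2 + 4*x + 2, dv = exp(3*x) dx, so v = exp(3*x)/3.
Apply parts 4 times (tabular method): alternate signs, differentiate u down to 0, integrate dv up.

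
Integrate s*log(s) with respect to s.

s**2*log(s)/2 - s**2/4 + C

Use integration by parts with u = log(s), dv = s ds.
Then du = 1/s ds and v = s**2/2.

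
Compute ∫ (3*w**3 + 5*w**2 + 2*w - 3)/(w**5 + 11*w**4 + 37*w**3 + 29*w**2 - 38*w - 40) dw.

Factor the denominator: (w - 1)*(w + 1)*(w + 2)*(w + 4)*(w + 5).
Partial-fraction decomposition: -263/(72*(w + 5)) + 41/(10*(w + 4)) - 11/(18*(w + 2)) + 1/(8*(w + 1)) + 7/(180*(w - 1)).
Integrate each term: A/(w−a) contributes A·log|w−a|.

7*log(w - 1)/180 + log(w + 1)/8 - 11*log(w + 2)/18 + 41*log(w + 4)/10 - 263*log(w + 5)/72 + C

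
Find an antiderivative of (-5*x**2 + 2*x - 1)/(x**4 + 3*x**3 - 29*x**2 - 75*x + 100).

-29*log(x - 5)/90 + log(x - 1)/30 - 89*log(x + 4)/45 + 34*log(x + 5)/15 + C

Factor the denominator: (x - 5)*(x - 1)*(x + 4)*(x + 5).
Partial-fraction decomposition: 34/(15*(x + 5)) - 89/(45*(x + 4)) + 1/(30*(x - 1)) - 29/(90*(x - 5)).
Integrate each term: A/(x−a) contributes A·log|x−a|.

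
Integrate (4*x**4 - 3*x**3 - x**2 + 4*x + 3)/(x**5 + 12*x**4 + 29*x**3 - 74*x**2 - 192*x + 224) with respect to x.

Factor the denominator: (x - 2)*(x - 1)*(x + 4)**2*(x + 7).
Partial-fraction decomposition: 10559/(648*(x + 7)) - 33493/(2700*(x + 4)) + 1187/(90*(x + 4)**2) - 7/(200*(x - 1)) + 47/(324*(x - 2)).
Integrate each term; A/(x−a) gives A·log|x−a|; A/(x−a)² gives −A/(x−a).

47*log(x - 2)/324 - 7*log(x - 1)/200 - 33493*log(x + 4)/2700 + 10559*log(x + 7)/648 - 1187/(90*x + 360) + C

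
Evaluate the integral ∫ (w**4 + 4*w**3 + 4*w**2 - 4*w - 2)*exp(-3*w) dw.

(-27*w**4 - 144*w**3 - 252*w**2 - 60*w + 34)*exp(-3*w)/81 + C

Use integration by parts with u = w**4 + 4*w**3 + 4*w**2 - 4*w - 2, dv = exp(-3*w) dw, so v = -exp(-3*w)/3.
Apply parts 4 times (tabular method): alternate signs, differentiate u down to 0, integrate dv up.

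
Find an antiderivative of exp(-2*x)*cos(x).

exp(-2*x)*sin(x)/5 - 2*exp(-2*x)*cos(x)/5 + C

Let I denote the integral. Integrate by parts with u = cos(x), dv = exp(-2*x) dx, so v = -exp(-2*x)/2: I = -exp(-2*x)*cos(x)/2 − (1/2)·∫ exp(-2*x)*sin(x) dx.
Apply parts again with u = sin(x), dv = exp(-2*x) dx: ∫ exp(-2*x)*sin(x) dx = -exp(-2*x)*sin(x)/2 + (1/2)·I. Substituting back brings back I: I = exp(-2*x)*sin(x)/4 - exp(-2*x)*cos(x)/2 − (1/4)·I.
Solving for I: (1 + 1/4)·I equals the remaining terms, so I = (4/5)·(exp(-2*x)*sin(x)/4 - exp(-2*x)*cos(x)/2).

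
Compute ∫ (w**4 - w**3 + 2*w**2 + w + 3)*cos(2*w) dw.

Use integration by parts with u = w**4 - w**3 + 2*w**2 + w + 3, dv = cos(2*w) dw, so v = sin(2*w)/2.
Apply parts 4 times (tabular method): alternate signs, differentiate u down to 0, integrate dv up.

w**4*sin(2*w)/2 - w**3*sin(2*w)/2 + w**3*cos(2*w) - w**2*sin(2*w)/2 - 3*w**2*cos(2*w)/4 + 5*w*sin(2*w)/4 - w*cos(2*w)/2 + 7*sin(2*w)/4 + 5*cos(2*w)/8 + C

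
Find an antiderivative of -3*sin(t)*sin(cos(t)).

-3*cos(cos(t)) + C

Let u = cos(t), so du = (-sin(t)) dt.
Rewriting, the integral becomes 3·∫ sin(u) du = 3·-cos(u).
Substituting back, u = cos(t).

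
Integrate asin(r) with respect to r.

r*asin(r) + sqrt(-r**2 + 1) + C

Use integration by parts with u = arcsin(r), dv = dr.
Then du = 1/sqrt(-r**2 + 1) dr.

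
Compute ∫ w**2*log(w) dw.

w**3*log(w)/3 - w**3/9 + C

Use integration by parts with u = log(w), dv = w**2 dw.
Then du = 1/w dw and v = w**3/3.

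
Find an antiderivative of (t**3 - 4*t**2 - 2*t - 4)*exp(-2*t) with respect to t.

Use integration by parts with u = t**3 - 4*t**2 - 2*t - 4, dv = exp(-2*t) dt, so v = -exp(-2*t)/2.
Apply parts 3 times (tabular method): alternate signs, differentiate u down to 0, integrate dv up.

(-4*t**3 + 10*t**2 + 18*t + 25)*exp(-2*t)/8 + C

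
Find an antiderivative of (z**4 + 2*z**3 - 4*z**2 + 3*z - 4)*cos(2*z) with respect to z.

Use integration by parts with u = z**4 + 2*z**3 - 4*z**2 + 3*z - 4, dv = cos(2*z) dz, so v = sin(2*z)/2.
Apply parts 4 times (tabular method): alternate signs, differentiate u down to 0, integrate dv up.

z**4*sin(2*z)/2 + z**3*sin(2*z) + z**3*cos(2*z) - 7*z**2*sin(2*z)/2 + 3*z**2*cos(2*z)/2 - 7*z*cos(2*z)/2 - sin(2*z)/4 + C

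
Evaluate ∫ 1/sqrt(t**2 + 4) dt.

Substitute t = 2·tan(θ), so dt = 2·sec(θ)^2 dθ and the radical becomes sqrt(t**2 + 4) = 2·sec(θ) by the Pythagorean identity.
Integrate the resulting trig expression in θ, then back-substitute tan(θ) = t/2, sec(θ) = sqrt(t**2 + 4)/2 (absorbing any constant into C).

log(t + sqrt(t**2 + 4)) + C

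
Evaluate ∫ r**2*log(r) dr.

Use integration by parts with u = log(r), dv = r**2 dr.
Then du = 1/r dr and v = r**3/3.

r**3*log(r)/3 - r**3/9 + C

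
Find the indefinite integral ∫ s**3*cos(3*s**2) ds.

s**2*sin(3*s**2)/6 + cos(3*s**2)/18 + C

Let u = s², du = 2s ds; rewrite as (1/2)∫ u^1·cos(3u) du.
Now integrate by parts 1 time.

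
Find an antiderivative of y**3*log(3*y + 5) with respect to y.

y**4*log(3*y + 5)/4 - y**4/16 + 5*y**3/36 - 25*y**2/72 + 125*y/108 - 625*log(3*y + 5)/324 + C

Use integration by parts with u = log(3*y + 5), dv = y**3 dy.
Then du = 3/(3*y + 5) dy and v = y**4/4.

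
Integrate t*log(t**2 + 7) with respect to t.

t**2*log(t**2 + 7)/2 - t**2/2 + 7*log(t**2 + 7)/2 + C

Let u = t**2 + 7, so du = (2*t) dt.
The integral becomes (1/2)·∫ log(u) du; integrate by parts with u′=log(u), dv′=du.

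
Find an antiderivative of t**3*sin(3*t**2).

-t**2*cos(3*t**2)/6 + sin(3*t**2)/18 + C

Let u = t², du = 2t dt; rewrite as (1/2)∫ u^1·sin(3u) du.
Now integrate by parts 1 time.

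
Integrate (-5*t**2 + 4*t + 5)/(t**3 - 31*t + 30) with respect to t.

Factor the denominator: (t - 5)*(t - 1)*(t + 6).
Partial-fraction decomposition: -199/(77*(t + 6)) - 1/(7*(t - 1)) - 25/(11*(t - 5)).
Integrate each term: A/(t−a) contributes A·log|t−a|.

-25*log(t - 5)/11 - log(t - 1)/7 - 199*log(t + 6)/77 + C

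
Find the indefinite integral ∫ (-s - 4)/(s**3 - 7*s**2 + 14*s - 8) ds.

-4*log(s - 4)/3 + 3*log(s - 2) - 5*log(s - 1)/3 + C

Factor the denominator: (s - 4)*(s - 2)*(s - 1).
Partial-fraction decomposition: -5/(3*(s - 1)) + 3/(s - 2) - 4/(3*(s - 4)).
Integrate each term: A/(s−a) contributes A·log|s−a|.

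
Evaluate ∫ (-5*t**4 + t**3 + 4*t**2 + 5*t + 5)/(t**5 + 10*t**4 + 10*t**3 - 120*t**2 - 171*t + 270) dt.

Factor the denominator: (t - 3)*(t - 1)*(t + 3)*(t + 5)*(t + 6).
Partial-fraction decomposition: -6577/(189*(t + 6)) + 1585/(48*(t + 5)) - 203/(72*(t + 3)) - 5/(168*(t - 1)) - 161/(432*(t - 3)).
Integrate each term: A/(t−a) contributes A·log|t−a|.

-161*log(t - 3)/432 - 5*log(t - 1)/168 - 203*log(t + 3)/72 + 1585*log(t + 5)/48 - 6577*log(t + 6)/189 + C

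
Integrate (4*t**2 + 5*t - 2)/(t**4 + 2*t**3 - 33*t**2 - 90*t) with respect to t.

log(t)/45 + 86*log(t - 6)/297 + 19*log(t + 3)/54 - 73*log(t + 5)/110 + C

Factor the denominator: t*(t - 6)*(t + 3)*(t + 5).
Partial-fraction decomposition: -73/(110*(t + 5)) + 19/(54*(t + 3)) + 86/(297*(t - 6)) + 1/(45*t).
Integrate each term: A/(t−a) contributes A·log|t−a|.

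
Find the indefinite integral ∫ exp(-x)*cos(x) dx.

exp(-x)*sin(x)/2 - exp(-x)*cos(x)/2 + C

Let I denote the integral. Integrate by parts with u = cos(x), dv = exp(-x) dx, so v = -exp(-x): I = -exp(-x)*cos(x) − ∫ exp(-x)*sin(x) dx.
Apply parts again with u = sin(x), dv = exp(-x) dx: ∫ exp(-x)*sin(x) dx = -exp(-x)*sin(x) + I. Substituting back brings back I: I = exp(-x)*sin(x) - exp(-x)*cos(x) − I.
Solving for I: (1 + 1)·I equals the remaining terms, so I = (1/2)·(exp(-x)*sin(x) - exp(-x)*cos(x)).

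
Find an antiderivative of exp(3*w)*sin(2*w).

Let I denote the integral. Integrate by parts with u = sin(2*w), dv = exp(3*w) dw, so v = exp(3*w)/3: I = exp(3*w)*sin(2*w)/3 − (2/3)·∫ exp(3*w)*cos(2*w) dw.
Apply parts again with u = cos(2*w), dv = exp(3*w) dw: ∫ exp(3*w)*cos(2*w) dw = exp(3*w)*cos(2*w)/3 + (2/3)·I. Substituting back brings back I: I = exp(3*w)*sin(2*w)/3 - 2*exp(3*w)*cos(2*w)/9 − (4/9)·I.
Solving for I: (1 + 4/9)·I equals the remaining terms, so I = (9/13)·(exp(3*w)*sin(2*w)/3 - 2*exp(3*w)*cos(2*w)/9).

3*exp(3*w)*sin(2*w)/13 - 2*exp(3*w)*cos(2*w)/13 + C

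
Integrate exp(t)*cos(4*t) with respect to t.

4*exp(t)*sin(4*t)/17 + exp(t)*cos(4*t)/17 + C

Let I denote the integral. Integrate by parts with u = cos(4*t), dv = exp(t) dt, so v = exp(t): I = exp(t)*cos(4*t) + 4·∫ exp(t)*sin(4*t) dt.
Apply parts again with u = sin(4*t), dv = exp(t) dt: ∫ exp(t)*sin(4*t) dt = exp(t)*sin(4*t) − 4·I. Substituting back brings back I: I = 4*exp(t)*sin(4*t) + exp(t)*cos(4*t) − 16·I.
Solving for I: (1 + 16)·I equals the remaining terms, so I = (1/17)·(4*exp(t)*sin(4*t) + exp(t)*cos(4*t)).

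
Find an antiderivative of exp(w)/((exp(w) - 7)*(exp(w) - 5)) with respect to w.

log(exp(w) - 7)/2 - log(exp(w) - 5)/2 + C

Let u = e^w, du = e^w dw.
The integral becomes ∫ du/((u-7)(u-5)); decompose into partial fractions.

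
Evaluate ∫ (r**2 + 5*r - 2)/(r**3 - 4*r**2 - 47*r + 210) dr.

Factor the denominator: (r - 6)*(r - 5)*(r + 7).
Partial-fraction decomposition: 1/(13*(r + 7)) - 4/(r - 5) + 64/(13*(r - 6)).
Integrate each term: A/(r−a) contributes A·log|r−a|.

64*log(r - 6)/13 - 4*log(r - 5) + log(r + 7)/13 + C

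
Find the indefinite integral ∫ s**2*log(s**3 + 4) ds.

s**3*log(s**3 + 4)/3 - s**3/3 + 4*log(s**3 + 4)/3 + C

Let u = s**3 + 4, so du = (3*s**2) ds.
The integral becomes (1/3)·∫ log(u) du; integrate by parts with u′=log(u), dv′=du.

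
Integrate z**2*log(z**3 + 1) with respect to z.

z**3*log(z**3 + 1)/3 - z**3/3 + log(z**3 + 1)/3 + C

Let u = z**3 + 1, so du = (3*z**2) dz.
The integral becomes (1/3)·∫ log(u) du; integrate by parts with u′=log(u), dv′=du.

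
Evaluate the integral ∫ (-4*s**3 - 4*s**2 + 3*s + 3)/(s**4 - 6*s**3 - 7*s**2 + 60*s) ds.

log(s)/20 - 291*log(s - 5)/20 + 305*log(s - 4)/28 - 11*log(s + 3)/28 + C

Factor the denominator: s*(s - 5)*(s - 4)*(s + 3).
Partial-fraction decomposition: -11/(28*(s + 3)) + 305/(28*(s - 4)) - 291/(20*(s - 5)) + 1/(20*s).
Integrate each term: A/(s−a) contributes A·log|s−a|.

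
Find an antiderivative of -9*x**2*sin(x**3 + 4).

Let u = x**3 + 4, so du = (3*x**2) dx.
Rewriting, the integral becomes -3·∫ sin(u) du = -3·-cos(u).
Substituting back, u = x**3 + 4.

3*cos(x**3 + 4) + C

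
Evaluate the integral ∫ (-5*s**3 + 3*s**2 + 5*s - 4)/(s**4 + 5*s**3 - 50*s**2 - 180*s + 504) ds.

Factor the denominator: (s - 6)*(s - 2)*(s + 6)*(s + 7).
Partial-fraction decomposition: -1823/(117*(s + 7)) + 577/(48*(s + 6)) + 11/(144*(s - 2)) - 473/(312*(s - 6)).
Integrate each term: A/(s−a) contributes A·log|s−a|.

-473*log(s - 6)/312 + 11*log(s - 2)/144 + 577*log(s + 6)/48 - 1823*log(s + 7)/117 + C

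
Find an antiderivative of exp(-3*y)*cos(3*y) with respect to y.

exp(-3*y)*sin(3*y)/6 - exp(-3*y)*cos(3*y)/6 + C

Let I denote the integral. Integrate by parts with u = cos(3*y), dv = exp(-3*y) dy, so v = -exp(-3*y)/3: I = -exp(-3*y)*cos(3*y)/3 − ∫ exp(-3*y)*sin(3*y) dy.
Apply parts again with u = sin(3*y), dv = exp(-3*y) dy: ∫ exp(-3*y)*sin(3*y) dy = -exp(-3*y)*sin(3*y)/3 + I. Substituting back brings back I: I = exp(-3*y)*sin(3*y)/3 - exp(-3*y)*cos(3*y)/3 − I.
Solving for I: (1 + 1)·I equals the remaining terms, so I = (1/2)·(exp(-3*y)*sin(3*y)/3 - exp(-3*y)*cos(3*y)/3).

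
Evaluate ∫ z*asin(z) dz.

z**2*asin(z)/2 + z*sqrt(-z**2 + 1)/4 - asin(z)/4 + C

Use integration by parts with u = arcsin(z), dv = z dz.
Then du = 1/sqrt(-z**2 + 1) dz.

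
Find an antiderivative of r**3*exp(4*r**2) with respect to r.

(4*r**2 - 1)*exp(4*r**2)/32 + C

Let u = r², du = 2r dr; rewrite as (1/2)∫ u^1·exp(4u) du.
Now integrate by parts 1 time.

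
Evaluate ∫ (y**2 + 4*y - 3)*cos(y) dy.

y**2*sin(y) + 4*y*sin(y) + 2*y*cos(y) - 5*sin(y) + 4*cos(y) + C

Use integration by parts with u = y**2 + 4*y - 3, dv = cos(y) dy, so v = sin(y).
Apply parts 2 times (tabular method): alternate signs, differentiate u down to 0, integrate dv up.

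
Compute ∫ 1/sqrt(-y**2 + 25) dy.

Substitute y = 5·sin(θ), so dy = 5·cos(θ) dθ and the radical becomes sqrt(-y**2 + 25) = 5·cos(θ) by the Pythagorean identity.
Integrate the resulting trig expression in θ, then back-substitute θ = asin(y/5), sin(θ) = y/5, cos(θ) = sqrt(-y**2 + 25)/5 (absorbing any constant into C).

asin(y/5) + C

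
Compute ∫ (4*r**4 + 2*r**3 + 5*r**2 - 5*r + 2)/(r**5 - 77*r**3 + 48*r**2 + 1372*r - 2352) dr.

Factor the denominator: (r - 7)*(r - 4)*(r - 2)*(r + 6)*(r + 7).
Partial-fraction decomposition: 4600/(693*(r + 7)) - 1241/(260*(r + 6)) + 23/(180*(r - 2)) - 607/(330*(r - 4)) + 5251/(1365*(r - 7)).
Integrate each term: A/(r−a) contributes A·log|r−a|.

5251*log(r - 7)/1365 - 607*log(r - 4)/330 + 23*log(r - 2)/180 - 1241*log(r + 6)/260 + 4600*log(r + 7)/693 + C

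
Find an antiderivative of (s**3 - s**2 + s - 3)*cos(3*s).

Use integration by parts with u = s**3 - s**2 + s - 3, dv = cos(3*s) ds, so v = sin(3*s)/3.
Apply parts 3 times (tabular method): alternate signs, differentiate u down to 0, integrate dv up.

s**3*sin(3*s)/3 - s**2*sin(3*s)/3 + s**2*cos(3*s)/3 + s*sin(3*s)/9 - 2*s*cos(3*s)/9 - 25*sin(3*s)/27 + cos(3*s)/27 + C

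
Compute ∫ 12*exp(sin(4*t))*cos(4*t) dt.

3*exp(sin(4*t)) + C

Let u = sin(4*t), so du = (4*cos(4*t)) dt.
Rewriting, the integral becomes 3·∫ e^u du = 3·e^u.
Substituting back, u = sin(4*t).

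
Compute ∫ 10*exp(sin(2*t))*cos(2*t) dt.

Let u = sin(2*t), so du = (2*cos(2*t)) dt.
Rewriting, the integral becomes 5·∫ e^u du = 5·e^u.
Substituting back, u = sin(2*t).

5*exp(sin(2*t)) + C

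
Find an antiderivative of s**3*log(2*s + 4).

Use integration by parts with u = log(2*s + 4), dv = s**3 ds.
Then du = 2/(2*s + 4) ds and v = s**4/4.

s**4*log(2*s + 4)/4 - s**4/16 + s**3/6 - s**2/2 + 2*s - 4*log(s + 2) + C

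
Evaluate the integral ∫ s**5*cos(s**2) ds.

Let u = s², du = 2s ds; rewrite as (1/2)∫ u^2·cos(1u) du.
Now integrate by parts 2 times.

s**4*sin(s**2)/2 + s**2*cos(s**2) - sin(s**2) + C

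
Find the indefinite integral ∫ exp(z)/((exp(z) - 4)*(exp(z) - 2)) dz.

log(exp(z) - 4)/2 - log(exp(z) - 2)/2 + C

Let u = e^z, du = e^z dz.
The integral becomes ∫ du/((u-4)(u-2)); decompose into partial fractions.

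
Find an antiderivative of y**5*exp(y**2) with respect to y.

Let u = y², du = 2y dy; rewrite as (1/2)∫ u^2·exp(1u) du.
Now integrate by parts 2 times.

(y**4 - 2*y**2 + 2)*exp(y**2)/2 + C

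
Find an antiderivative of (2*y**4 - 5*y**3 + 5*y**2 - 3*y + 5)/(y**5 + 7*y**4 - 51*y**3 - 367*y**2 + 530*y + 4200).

Factor the denominator: (y - 6)*(y - 4)*(y + 5)**2*(y + 7).
Partial-fraction decomposition: 1697/(143*(y + 7)) - 100481/(9801*(y + 5)) + 1010/(99*(y + 5)**2) - 265/(1782*(y - 4)) + 1679/(3146*(y - 6)).
Integrate each term; A/(y−a) gives A·log|y−a|; A/(y−a)² gives −A/(y−a).

1679*log(y - 6)/3146 - 265*log(y - 4)/1782 - 100481*log(y + 5)/9801 + 1697*log(y + 7)/143 - 1010/(99*y + 495) + C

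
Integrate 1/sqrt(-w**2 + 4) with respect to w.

asin(w/2) + C

Substitute w = 2·sin(θ), so dw = 2·cos(θ) dθ and the radical becomes sqrt(-w**2 + 4) = 2·cos(θ) by the Pythagorean identity.
Integrate the resulting trig expression in θ, then back-substitute θ = asin(w/2), sin(θ) = w/2, cos(θ) = sqrt(-w**2 + 4)/2 (absorbing any constant into C).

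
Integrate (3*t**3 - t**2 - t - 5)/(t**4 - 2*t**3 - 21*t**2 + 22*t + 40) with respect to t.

Factor the denominator: (t - 5)*(t - 2)*(t + 1)*(t + 4).
Partial-fraction decomposition: 209/(162*(t + 4)) - 4/(27*(t + 1)) - 13/(54*(t - 2)) + 170/(81*(t - 5)).
Integrate each term: A/(t−a) contributes A·log|t−a|.

170*log(t - 5)/81 - 13*log(t - 2)/54 - 4*log(t + 1)/27 + 209*log(t + 4)/162 + C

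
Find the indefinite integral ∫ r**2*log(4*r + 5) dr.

Use integration by parts with u = log(4*r + 5), dv = r**2 dr.
Then du = 4/(4*r + 5) dr and v = r**3/3.

r**3*log(4*r + 5)/3 - r**3/9 + 5*r**2/24 - 25*r/48 + 125*log(4*r + 5)/192 + C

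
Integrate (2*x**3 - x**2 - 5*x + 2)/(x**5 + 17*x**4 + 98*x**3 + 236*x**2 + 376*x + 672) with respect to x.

Factor the denominator: (x + 4)*(x + 6)*(x + 7)*(x**2 + 4).
Partial-fraction decomposition: -(23*x + 51)/(530*(x**2 + 4)) - 698/(159*(x + 7)) + 109/(20*(x + 6)) - 61/(60*(x + 4)).
Integrate each term; A/(x−a) gives A·log|x−a|; the (Bx+D)/(x²+p²) term gives a log and an atan.

-61*log(x + 4)/60 + 109*log(x + 6)/20 - 698*log(x + 7)/159 - 23*log(x**2 + 4)/1060 - 51*atan(x/2)/1060 + C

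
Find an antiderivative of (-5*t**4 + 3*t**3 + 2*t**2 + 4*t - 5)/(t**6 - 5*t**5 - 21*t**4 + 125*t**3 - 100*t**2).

Factor the denominator: t**2*(t - 5)*(t - 4)*(t - 1)*(t + 5).
Partial-fraction decomposition: 139/(540*(t + 5)) - 1/(72*(t - 1)) + 1045/(432*(t - 4)) - 537/(200*(t - 5)) + 9/(400*t) + 1/(20*t**2).
Integrate each term; A/(t−a) gives A·log|t−a|; A/(t−a)² gives −A/(t−a).

9*log(t)/400 - 537*log(t - 5)/200 + 1045*log(t - 4)/432 - log(t - 1)/72 + 139*log(t + 5)/540 - 1/(20*t) + C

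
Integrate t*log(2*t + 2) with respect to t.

Use integration by parts with u = log(2*t + 2), dv = t dt.
Then du = 2/(2*t + 2) dt and v = t**2/2.

t**2*log(2*t + 2)/2 - t**2/4 + t/2 - log(t + 1)/2 + C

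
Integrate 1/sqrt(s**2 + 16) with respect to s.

Substitute s = 4·tan(θ), so ds = 4·sec(θ)^2 dθ and the radical becomes sqrt(s**2 + 16) = 4·sec(θ) by the Pythagorean identity.
Integrate the resulting trig expression in θ, then back-substitute tan(θ) = s/4, sec(θ) = sqrt(s**2 + 16)/4 (absorbing any constant into C).

log(s + sqrt(s**2 + 16)) + C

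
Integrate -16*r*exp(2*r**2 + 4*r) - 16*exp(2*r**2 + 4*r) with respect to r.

-4*exp(2*r**2 + 4*r) + C

Let u = 2*r**2 + 4*r, so du = (4*r + 4) dr.
Rewriting, the integral becomes -4·∫ e^u du = -4·e^u.
Substituting back, u = 2*r**2 + 4*r.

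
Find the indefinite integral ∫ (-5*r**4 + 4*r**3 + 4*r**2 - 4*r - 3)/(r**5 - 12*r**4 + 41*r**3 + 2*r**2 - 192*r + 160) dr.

Factor the denominator: (r - 5)*(r - 4)**2*(r - 1)*(r + 2).
Partial-fraction decomposition: -13/(108*(r + 2)) + 1/(27*(r - 1)) + 1033/(12*(r - 4)) + 979/(18*(r - 4)**2) - 91/(r - 5).
Integrate each term; A/(r−a) gives A·log|r−a|; A/(r−a)² gives −A/(r−a).

-91*log(r - 5) + 1033*log(r - 4)/12 + log(r - 1)/27 - 13*log(r + 2)/108 - 979/(18*r - 72) + C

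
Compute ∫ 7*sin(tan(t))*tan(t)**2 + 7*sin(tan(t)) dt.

Let u = tan(t), so du = (tan(t)**2 + 1) dt.
Rewriting, the integral becomes 7·∫ sin(u) du = 7·-cos(u).
Substituting back, u = tan(t).

-7*cos(tan(t)) + C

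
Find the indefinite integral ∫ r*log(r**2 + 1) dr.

r**2*log(r**2 + 1)/2 - r**2/2 + log(r**2 + 1)/2 + C

Let u = r**2 + 1, so du = (2*r) dr.
The integral becomes (1/2)·∫ log(u) du; integrate by parts with u′=log(u), dv′=du.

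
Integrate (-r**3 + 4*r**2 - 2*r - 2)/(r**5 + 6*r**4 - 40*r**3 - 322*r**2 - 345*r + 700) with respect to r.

-163*log(r - 7)/9504 + log(r - 1)/1080 + 134*log(r + 4)/55 - 697*log(r + 5)/288 + 233/(72*r + 360) + C

Factor the denominator: (r - 7)*(r - 1)*(r + 4)*(r + 5)**2.
Partial-fraction decomposition: -697/(288*(r + 5)) - 233/(72*(r + 5)**2) + 134/(55*(r + 4)) + 1/(1080*(r - 1)) - 163/(9504*(r - 7)).
Integrate each term; A/(r−a) gives A·log|r−a|; A/(r−a)² gives −A/(r−a).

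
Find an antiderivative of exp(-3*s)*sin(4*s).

-3*exp(-3*s)*sin(4*s)/25 - 4*exp(-3*s)*cos(4*s)/25 + C

Let I denote the integral. Integrate by parts with u = sin(4*s), dv = exp(-3*s) ds, so v = -exp(-3*s)/3: I = -exp(-3*s)*sin(4*s)/3 + (4/3)·∫ exp(-3*s)*cos(4*s) ds.
Apply parts again with u = cos(4*s), dv = exp(-3*s) ds: ∫ exp(-3*s)*cos(4*s) ds = -exp(-3*s)*cos(4*s)/3 − (4/3)·I. Substituting back brings back I: I = -exp(-3*s)*sin(4*s)/3 - 4*exp(-3*s)*cos(4*s)/9 − (16/9)·I.
Solving for I: (1 + 16/9)·I equals the remaining terms, so I = (9/25)·(-exp(-3*s)*sin(4*s)/3 - 4*exp(-3*s)*cos(4*s)/9).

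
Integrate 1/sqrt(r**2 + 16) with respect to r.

log(r + sqrt(r**2 + 16)) + C

Substitute r = 4·tan(θ), so dr = 4·sec(θ)^2 dθ and the radical becomes sqrt(r**2 + 16) = 4·sec(θ) by the Pythagorean identity.
Integrate the resulting trig expression in θ, then back-substitute tan(θ) = r/4, sec(θ) = sqrt(r**2 + 16)/4 (absorbing any constant into C).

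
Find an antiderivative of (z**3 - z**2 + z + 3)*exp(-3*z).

(-3*z**3 - 3*z - 10)*exp(-3*z)/9 + C

Use integration by parts with u = z**3 - z**2 + z + 3, dv = exp(-3*z) dz, so v = -exp(-3*z)/3.
Apply parts 3 times (tabular method): alternate signs, differentiate u down to 0, integrate dv up.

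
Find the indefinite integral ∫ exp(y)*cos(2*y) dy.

2*exp(y)*sin(2*y)/5 + exp(y)*cos(2*y)/5 + C

Let I denote the integral. Integrate by parts with u = cos(2*y), dv = exp(y) dy, so v = exp(y): I = exp(y)*cos(2*y) + 2·∫ exp(y)*sin(2*y) dy.
Apply parts again with u = sin(2*y), dv = exp(y) dy: ∫ exp(y)*sin(2*y) dy = exp(y)*sin(2*y) − 2·I. Substituting back brings back I: I = 2*exp(y)*sin(2*y) + exp(y)*cos(2*y) − 4·I.
Solving for I: (1 + 4)·I equals the remaining terms, so I = (1/5)·(2*exp(y)*sin(2*y) + exp(y)*cos(2*y)).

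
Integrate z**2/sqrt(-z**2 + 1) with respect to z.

Substitute z = sin(θ), so dz = cos(θ) dθ and the radical becomes sqrt(-z**2 + 1) = cos(θ) by the Pythagorean identity.
Integrate the resulting trig expression in θ, then back-substitute θ = asin(z), sin(θ) = z, cos(θ) = sqrt(-z**2 + 1) (absorbing any constant into C).

-z*sqrt(-z**2 + 1)/2 + asin(z)/2 + C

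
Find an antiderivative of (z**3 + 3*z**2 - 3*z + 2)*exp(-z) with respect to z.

(-z**3 - 6*z**2 - 9*z - 11)*exp(-z) + C

Use integration by parts with u = z**3 + 3*z**2 - 3*z + 2, dv = exp(-z) dz, so v = -exp(-z).
Apply parts 3 times (tabular method): alternate signs, differentiate u down to 0, integrate dv up.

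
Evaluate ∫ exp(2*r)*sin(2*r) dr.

Let I denote the integral. Integrate by parts with u = sin(2*r), dv = exp(2*r) dr, so v = exp(2*r)/2: I = exp(2*r)*sin(2*r)/2 − ∫ exp(2*r)*cos(2*r) dr.
Apply parts again with u = cos(2*r), dv = exp(2*r) dr: ∫ exp(2*r)*cos(2*r) dr = exp(2*r)*cos(2*r)/2 + I. Substituting back brings back I: I = exp(2*r)*sin(2*r)/2 - exp(2*r)*cos(2*r)/2 − I.
Solving for I: (1 + 1)·I equals the remaining terms, so I = (1/2)·(exp(2*r)*sin(2*r)/2 - exp(2*r)*cos(2*r)/2).

exp(2*r)*sin(2*r)/4 - exp(2*r)*cos(2*r)/4 + C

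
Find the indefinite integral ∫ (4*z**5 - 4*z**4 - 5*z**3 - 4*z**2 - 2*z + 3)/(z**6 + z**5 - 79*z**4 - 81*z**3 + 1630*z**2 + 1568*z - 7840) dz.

Factor the denominator: (z - 7)*(z - 5)*(z - 2)*(z + 4)**2*(z + 7).
Partial-fraction decomposition: 9412/(1701*(z + 7)) - 1140961/(352836*(z + 4)) + 4853/(1782*(z + 4)**2) + 7/(4860*(z - 2)) - 2317/(1458*(z - 5)) + 27851/(8470*(z - 7)).
Integrate each term; A/(z−a) gives A·log|z−a|; A/(z−a)² gives −A/(z−a).

27851*log(z - 7)/8470 - 2317*log(z - 5)/1458 + 7*log(z - 2)/4860 - 1140961*log(z + 4)/352836 + 9412*log(z + 7)/1701 - 4853/(1782*z + 7128) + C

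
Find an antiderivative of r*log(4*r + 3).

Use integration by parts with u = log(4*r + 3), dv = r dr.
Then du = 4/(4*r + 3) dr and v = r**2/2.

r**2*log(4*r + 3)/2 - r**2/4 + 3*r/8 - 9*log(4*r + 3)/32 + C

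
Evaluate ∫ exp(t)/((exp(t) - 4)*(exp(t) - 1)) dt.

Let u = e^t, du = e^t dt.
The integral becomes ∫ du/((u-1)(u-4)); decompose into partial fractions.

log(exp(t) - 4)/3 - log(exp(t) - 1)/3 + C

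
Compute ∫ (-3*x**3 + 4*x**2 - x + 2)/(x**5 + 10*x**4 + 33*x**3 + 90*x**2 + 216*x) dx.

Factor the denominator: x*(x + 4)*(x + 6)*(x**2 + 9).
Partial-fraction decomposition: -2*(61*x - 219)/(675*(x**2 + 9)) + 40/(27*(x + 6)) - 131/(100*(x + 4)) + 1/(108*x).
Integrate each term; A/(x−a) gives A·log|x−a|; the (Bx+D)/(x²+p²) term gives a log and an atan.

log(x)/108 - 131*log(x + 4)/100 + 40*log(x + 6)/27 - 61*log(x**2 + 9)/675 + 146*atan(x/3)/675 + C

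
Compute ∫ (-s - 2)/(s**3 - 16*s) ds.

Factor the denominator: s*(s - 4)*(s + 4).
Partial-fraction decomposition: 1/(16*(s + 4)) - 3/(16*(s - 4)) + 1/(8*s).
Integrate each term: A/(s−a) contributes A·log|s−a|.

log(s)/8 - 3*log(s - 4)/16 + log(s + 4)/16 + C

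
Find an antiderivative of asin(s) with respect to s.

Use integration by parts with u = arcsin(s), dv = ds.
Then du = 1/sqrt(-s**2 + 1) ds.

s*asin(s) + sqrt(-s**2 + 1) + C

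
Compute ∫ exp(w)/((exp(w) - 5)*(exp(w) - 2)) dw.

Let u = e^w, du = e^w dw.
The integral becomes ∫ du/((u-5)(u-2)); decompose into partial fractions.

log(exp(w) - 5)/3 - log(exp(w) - 2)/3 + C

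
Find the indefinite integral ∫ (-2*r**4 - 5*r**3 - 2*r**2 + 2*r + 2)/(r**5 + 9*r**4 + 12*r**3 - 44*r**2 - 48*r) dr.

Factor the denominator: r*(r - 2)*(r + 1)*(r + 4)*(r + 6).
Partial-fraction decomposition: -797/(240*(r + 6)) + 115/(72*(r + 4)) + 1/(45*(r + 1)) - 37/(144*(r - 2)) - 1/(24*r).
Integrate each term: A/(r−a) contributes A·log|r−a|.

-log(r)/24 - 37*log(r - 2)/144 + log(r + 1)/45 + 115*log(r + 4)/72 - 797*log(r + 6)/240 + C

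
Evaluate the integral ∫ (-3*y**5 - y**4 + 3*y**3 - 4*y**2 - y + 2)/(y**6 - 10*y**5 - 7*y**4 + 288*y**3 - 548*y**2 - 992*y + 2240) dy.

-25997*log(y - 7)/2430 + 23057*log(y - 4)/2916 + 13*log(y - 2)/70 + 11*log(y + 2)/972 - 4141*log(y + 5)/10206 - 1601/(162*y - 648) + C

Factor the denominator: (y - 7)*(y - 4)**2*(y - 2)*(y + 2)*(y + 5).
Partial-fraction decomposition: -4141/(10206*(y + 5)) + 11/(972*(y + 2)) + 13/(70*(y - 2)) + 23057/(2916*(y - 4)) + 1601/(162*(y - 4)**2) - 25997/(2430*(y - 7)).
Integrate each term; A/(y−a) gives A·log|y−a|; A/(y−a)² gives −A/(y−a).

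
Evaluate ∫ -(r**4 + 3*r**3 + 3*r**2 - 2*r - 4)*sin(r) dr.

r**4*cos(r) - 4*r**3*sin(r) + 3*r**3*cos(r) - 9*r**2*sin(r) - 9*r**2*cos(r) + 18*r*sin(r) - 20*r*cos(r) + 20*sin(r) + 14*cos(r) + C

Use integration by parts with u = r**4 + 3*r**3 + 3*r**2 - 2*r - 4, dv = -sin(r) dr, so v = cos(r).
Apply parts 4 times (tabular method): alternate signs, differentiate u down to 0, integrate dv up.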